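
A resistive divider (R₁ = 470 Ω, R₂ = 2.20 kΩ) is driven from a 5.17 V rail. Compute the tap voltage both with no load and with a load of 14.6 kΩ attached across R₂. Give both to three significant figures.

Open-circuit: V = 5.17 × 2200/(470 + 2200) = 4.26 V.
With the load, R₂ becomes R₂‖R_L = 1912 Ω, so V = 5.17 × 1912/2382 = 4.15 V.

Unloaded: 4.26 V; loaded: 4.15 V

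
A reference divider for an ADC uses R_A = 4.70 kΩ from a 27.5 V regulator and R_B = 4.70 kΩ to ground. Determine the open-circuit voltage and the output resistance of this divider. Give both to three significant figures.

V_th = 13.8 V, R_th = 2.35 kΩ

V_th is the open-circuit tap voltage: 27.5 × 4.70/(4.70 + 4.70) = 13.8 V.
With the supply zeroed, R_A and R_B appear in parallel from the tap: R_th = R_A‖R_B = (4.70 × 4.70)/9.400 = 2.35 kΩ.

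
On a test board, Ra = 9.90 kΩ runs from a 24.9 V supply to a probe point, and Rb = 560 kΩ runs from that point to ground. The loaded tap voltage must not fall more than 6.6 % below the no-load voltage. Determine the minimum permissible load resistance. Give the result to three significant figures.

R_L(min) ≈ 138 kΩ

Output resistance R_th = Ra‖Rb = (9.90 × 560)/569.9 = 9.728 kΩ.
The fractional drop is R_th/(R_th + R_L); requiring this ≤ 0.0660 gives R_L ≥ R_th(1/0.0660 − 1) = 9.728 × 14.15 = 138 kΩ.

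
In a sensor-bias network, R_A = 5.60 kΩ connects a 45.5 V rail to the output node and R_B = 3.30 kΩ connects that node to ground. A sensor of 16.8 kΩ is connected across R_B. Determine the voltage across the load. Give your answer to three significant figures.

V_out ≈ 15.0 V

The load sits in parallel with R_B: R_B‖R_L = (3.30 × 16.8) / (3.30 + 16.8) = 2.758 kΩ.
V_out = 45.5 × 2.758 / (5.60 + 2.758) = 45.5 × 2.758/8.358 = 15.0 V.
(Unloaded it would have been 16.9 V.)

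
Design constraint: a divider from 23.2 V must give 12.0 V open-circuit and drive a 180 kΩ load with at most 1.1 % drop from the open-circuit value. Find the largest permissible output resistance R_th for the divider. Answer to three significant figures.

Loading drop = R_th/(R_th + R_L) ≤ 0.0110, so R_th ≤ R_L · ε/(1−ε) = 180 kΩ × 0.0110/0.9890 = 2.00 kΩ.

R_th ≤ 2.00 kΩ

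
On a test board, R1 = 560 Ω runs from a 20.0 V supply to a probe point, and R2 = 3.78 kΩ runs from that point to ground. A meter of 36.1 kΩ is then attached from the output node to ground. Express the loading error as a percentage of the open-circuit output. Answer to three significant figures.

1.33 %

The divider's output (Thévenin) resistance is R1‖R2 = 487.7 Ω.
Fractional drop under load = R_th/(R_th + R_L) = 487.7 / (487.7 + 36100) = 0.01333.
So the output falls by 1.33 %.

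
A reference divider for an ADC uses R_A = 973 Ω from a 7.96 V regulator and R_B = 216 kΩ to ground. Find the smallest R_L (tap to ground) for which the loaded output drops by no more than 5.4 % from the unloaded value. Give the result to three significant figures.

R_L(min) ≈ 17.0 kΩ

Output resistance R_th = R_A‖R_B = (973 × 216000)/217000 = 968.6 Ω.
The fractional drop is R_th/(R_th + R_L); requiring this ≤ 0.0540 gives R_L ≥ R_th(1/0.0540 − 1) = 968.6 × 17.52 = 17.0 kΩ.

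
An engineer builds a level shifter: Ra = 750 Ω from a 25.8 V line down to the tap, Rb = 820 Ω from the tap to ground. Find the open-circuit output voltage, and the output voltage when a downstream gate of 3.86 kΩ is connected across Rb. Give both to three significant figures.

Open-circuit: V = 25.8 × 820/(750 + 820) = 13.5 V.
With the load, Rb becomes Rb‖R_L = 676.3 Ω, so V = 25.8 × 676.3/1426 = 12.2 V.

Unloaded: 13.5 V; loaded: 12.2 V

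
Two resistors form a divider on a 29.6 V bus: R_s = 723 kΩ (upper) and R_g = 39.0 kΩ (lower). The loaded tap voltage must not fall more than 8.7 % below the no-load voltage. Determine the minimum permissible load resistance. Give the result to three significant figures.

R_L(min) ≈ 388 kΩ

Output resistance R_th = R_s‖R_g = (723 × 39.0)/762.0 = 37.00 kΩ.
The fractional drop is R_th/(R_th + R_L); requiring this ≤ 0.0870 gives R_L ≥ R_th(1/0.0870 − 1) = 37.00 × 10.49 = 388 kΩ.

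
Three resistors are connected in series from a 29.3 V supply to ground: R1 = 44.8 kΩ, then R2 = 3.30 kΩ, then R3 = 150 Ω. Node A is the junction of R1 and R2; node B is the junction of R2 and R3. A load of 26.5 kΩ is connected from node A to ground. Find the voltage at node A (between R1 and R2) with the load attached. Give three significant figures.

Below node A the series string R2+R3 = 3450 Ω sits in parallel with the 26500 Ω load: 3053 Ω.
V_A = 29.3 × 3053/(44800 + 3053) = 1.87 V.

V ≈ 1.87 V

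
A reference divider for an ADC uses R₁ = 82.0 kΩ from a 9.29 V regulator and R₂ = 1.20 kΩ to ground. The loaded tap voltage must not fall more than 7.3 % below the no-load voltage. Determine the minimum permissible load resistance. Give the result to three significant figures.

R_L(min) ≈ 15.0 kΩ

Output resistance R_th = R₁‖R₂ = (82.0 × 1.20)/83.20 = 1.183 kΩ.
The fractional drop is R_th/(R_th + R_L); requiring this ≤ 0.0730 gives R_L ≥ R_th(1/0.0730 − 1) = 1.183 × 12.70 = 15.0 kΩ.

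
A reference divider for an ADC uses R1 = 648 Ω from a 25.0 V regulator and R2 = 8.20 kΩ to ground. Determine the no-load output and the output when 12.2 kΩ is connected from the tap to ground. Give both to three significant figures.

Open-circuit: V = 25.0 × 8200/(648 + 8200) = 23.2 V.
With the load, R2 becomes R2‖R_L = 4904 Ω, so V = 25.0 × 4904/5552 = 22.1 V.

Unloaded: 23.2 V; loaded: 22.1 V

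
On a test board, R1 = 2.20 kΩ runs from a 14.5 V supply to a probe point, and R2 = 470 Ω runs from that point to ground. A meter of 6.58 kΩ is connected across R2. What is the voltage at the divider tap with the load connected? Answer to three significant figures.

V_out ≈ 2.41 V

The load sits in parallel with R2: R2‖R_L = (470 × 6580) / (470 + 6580) = 438.7 Ω.
V_out = 14.5 × 438.7 / (2200 + 438.7) = 14.5 × 438.7/2639 = 2.41 V.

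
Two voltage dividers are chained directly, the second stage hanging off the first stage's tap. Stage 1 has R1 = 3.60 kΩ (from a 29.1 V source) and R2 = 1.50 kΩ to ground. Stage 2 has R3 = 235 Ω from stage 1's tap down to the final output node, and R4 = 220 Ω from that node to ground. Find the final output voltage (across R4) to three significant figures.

V_out ≈ 1.24 V

Stage 2 presents R3+R4 = 455.0 Ω as a load on stage 1's tap.
Stage 1's lower leg becomes R2‖(R3+R4) = 349.1 Ω, so V_mid = 29.1 × 349.1/3949 = 2.572 V.
Stage 2 is itself unloaded: V_out = V_mid × R4/(R3+R4) = 2.572 × 220/455.0 = 1.24 V.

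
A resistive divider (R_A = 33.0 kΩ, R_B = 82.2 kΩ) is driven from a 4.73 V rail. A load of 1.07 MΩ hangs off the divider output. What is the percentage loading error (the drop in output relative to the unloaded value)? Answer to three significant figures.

The divider's output (Thévenin) resistance is R_A‖R_B = 23.55 kΩ.
Fractional drop under load = R_th/(R_th + R_L) = 23.55 / (23.55 + 1070) = 0.02153.
So the output falls by 2.15 %.

2.15 %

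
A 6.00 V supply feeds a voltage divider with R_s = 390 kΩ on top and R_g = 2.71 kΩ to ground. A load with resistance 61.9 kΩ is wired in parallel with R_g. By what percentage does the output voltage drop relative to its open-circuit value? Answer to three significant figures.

4.17 %

The divider's output (Thévenin) resistance is R_s‖R_g = 2.691 kΩ.
Fractional drop under load = R_th/(R_th + R_L) = 2.691 / (2.691 + 61.9) = 0.04167.
So the output falls by 4.17 %.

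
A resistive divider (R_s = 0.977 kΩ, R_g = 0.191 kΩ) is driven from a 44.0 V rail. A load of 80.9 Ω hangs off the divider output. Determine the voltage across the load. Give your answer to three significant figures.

V_out ≈ 2.42 V

The load sits in parallel with R_g: R_g‖R_L = (191 × 80.9) / (191 + 80.9) = 56.83 Ω.
V_out = 44.0 × 56.83 / (977 + 56.83) = 44.0 × 56.83/1034 = 2.42 V.
(Unloaded it would have been 7.20 V.)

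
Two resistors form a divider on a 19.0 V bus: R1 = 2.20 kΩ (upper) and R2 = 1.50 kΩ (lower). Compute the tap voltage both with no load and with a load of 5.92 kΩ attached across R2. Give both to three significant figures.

Unloaded: 7.70 V; loaded: 6.69 V

Open-circuit: V = 19.0 × 1.50/(2.20 + 1.50) = 7.70 V.
With the load, R2 becomes R2‖R_L = 1.197 kΩ, so V = 19.0 × 1.197/3.397 = 6.69 V.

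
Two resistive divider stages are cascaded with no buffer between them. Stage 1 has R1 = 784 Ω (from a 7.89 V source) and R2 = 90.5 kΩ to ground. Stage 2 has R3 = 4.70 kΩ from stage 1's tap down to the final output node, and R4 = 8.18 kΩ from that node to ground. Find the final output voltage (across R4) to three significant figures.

V_out ≈ 4.69 V

Stage 2 presents R3+R4 = 12880 Ω as a load on stage 1's tap.
Stage 1's lower leg becomes R2‖(R3+R4) = 11280 Ω, so V_mid = 7.89 × 11280/12060 = 7.377 V.
Stage 2 is itself unloaded: V_out = V_mid × R4/(R3+R4) = 7.377 × 8180/12880 = 4.69 V.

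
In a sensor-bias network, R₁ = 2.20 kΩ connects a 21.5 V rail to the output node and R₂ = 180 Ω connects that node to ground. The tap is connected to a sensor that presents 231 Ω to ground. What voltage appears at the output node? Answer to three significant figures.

The load sits in parallel with R₂: R₂‖R_L = (180 × 231) / (180 + 231) = 101.2 Ω.
V_out = 21.5 × 101.2 / (2200 + 101.2) = 21.5 × 101.2/2301 = 0.945 V.
(Unloaded it would have been 1.63 V.)

V_out ≈ 0.945 V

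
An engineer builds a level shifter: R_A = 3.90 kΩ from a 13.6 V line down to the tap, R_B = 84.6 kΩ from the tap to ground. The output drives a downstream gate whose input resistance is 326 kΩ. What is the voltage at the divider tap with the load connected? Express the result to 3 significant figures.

The load sits in parallel with R_B: R_B‖R_L = (84.6 × 326) / (84.6 + 326) = 67.17 kΩ.
V_out = 13.6 × 67.17 / (3.90 + 67.17) = 13.6 × 67.17/71.07 = 12.9 V.
(Unloaded it would have been 13.0 V.)

V_out ≈ 12.9 V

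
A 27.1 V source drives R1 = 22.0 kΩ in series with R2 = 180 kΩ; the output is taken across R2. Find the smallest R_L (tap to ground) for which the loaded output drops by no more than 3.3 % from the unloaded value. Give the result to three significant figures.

R_L(min) ≈ 574 kΩ

Output resistance R_th = R1‖R2 = (22.0 × 180)/202.0 = 19.60 kΩ.
The fractional drop is R_th/(R_th + R_L); requiring this ≤ 0.0330 gives R_L ≥ R_th(1/0.0330 − 1) = 19.60 × 29.30 = 574 kΩ.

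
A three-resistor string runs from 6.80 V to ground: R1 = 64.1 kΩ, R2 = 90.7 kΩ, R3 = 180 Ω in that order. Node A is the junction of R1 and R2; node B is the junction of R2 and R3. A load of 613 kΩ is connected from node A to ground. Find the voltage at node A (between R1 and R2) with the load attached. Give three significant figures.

Below node A the series string R2+R3 = 90880 Ω sits in parallel with the 613000 Ω load: 79150 Ω.
V_A = 6.80 × 79150/(64100 + 79150) = 3.76 V.

V ≈ 3.76 V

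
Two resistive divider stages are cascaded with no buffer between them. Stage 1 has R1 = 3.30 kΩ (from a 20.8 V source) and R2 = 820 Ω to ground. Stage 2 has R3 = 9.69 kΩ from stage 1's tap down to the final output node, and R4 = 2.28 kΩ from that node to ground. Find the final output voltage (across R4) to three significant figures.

Stage 2 presents R3+R4 = 11970 Ω as a load on stage 1's tap.
Stage 1's lower leg becomes R2‖(R3+R4) = 767.4 Ω, so V_mid = 20.8 × 767.4/4067 = 3.924 V.
Stage 2 is itself unloaded: V_out = V_mid × R4/(R3+R4) = 3.924 × 2280/11970 = 0.748 V.

V_out ≈ 0.748 V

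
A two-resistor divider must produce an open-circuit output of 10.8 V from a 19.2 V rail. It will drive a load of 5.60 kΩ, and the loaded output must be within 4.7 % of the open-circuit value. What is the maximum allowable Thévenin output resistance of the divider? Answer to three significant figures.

Loading drop = R_th/(R_th + R_L) ≤ 0.0470, so R_th ≤ R_L · ε/(1−ε) = 5.60 kΩ × 0.0470/0.9530 = 276 Ω.

R_th ≤ 276 Ω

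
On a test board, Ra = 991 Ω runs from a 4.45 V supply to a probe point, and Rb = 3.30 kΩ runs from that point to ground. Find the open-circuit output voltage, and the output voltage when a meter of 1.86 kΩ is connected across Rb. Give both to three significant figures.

Open-circuit: V = 4.45 × 3300/(991 + 3300) = 3.42 V.
With the load, Rb becomes Rb‖R_L = 1190 Ω, so V = 4.45 × 1190/2181 = 2.43 V.

Unloaded: 3.42 V; loaded: 2.43 V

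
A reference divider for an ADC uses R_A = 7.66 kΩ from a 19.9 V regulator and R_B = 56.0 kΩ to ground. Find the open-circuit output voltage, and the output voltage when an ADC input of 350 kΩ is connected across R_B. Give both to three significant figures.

Open-circuit: V = 19.9 × 56.0/(7.66 + 56.0) = 17.5 V.
With the load, R_B becomes R_B‖R_L = 48.28 kΩ, so V = 19.9 × 48.28/55.94 = 17.2 V.

Unloaded: 17.5 V; loaded: 17.2 V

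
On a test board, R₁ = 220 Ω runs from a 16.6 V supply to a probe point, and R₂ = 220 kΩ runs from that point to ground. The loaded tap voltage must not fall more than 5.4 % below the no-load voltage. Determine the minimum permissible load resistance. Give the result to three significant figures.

Output resistance R_th = R₁‖R₂ = (220 × 220000)/220200 = 219.8 Ω.
The fractional drop is R_th/(R_th + R_L); requiring this ≤ 0.0540 gives R_L ≥ R_th(1/0.0540 − 1) = 219.8 × 17.52 = 3.85 kΩ.

R_L(min) ≈ 3.85 kΩ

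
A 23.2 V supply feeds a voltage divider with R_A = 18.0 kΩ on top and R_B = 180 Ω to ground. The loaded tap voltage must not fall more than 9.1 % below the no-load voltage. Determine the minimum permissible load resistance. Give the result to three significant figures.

Output resistance R_th = R_A‖R_B = (18000 × 180)/18180 = 178.2 Ω.
The fractional drop is R_th/(R_th + R_L); requiring this ≤ 0.0910 gives R_L ≥ R_th(1/0.0910 − 1) = 178.2 × 9.989 = 1.78 kΩ.

R_L(min) ≈ 1.78 kΩ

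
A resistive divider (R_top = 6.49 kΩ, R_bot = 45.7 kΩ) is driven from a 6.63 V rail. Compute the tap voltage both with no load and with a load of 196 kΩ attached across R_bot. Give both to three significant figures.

Open-circuit: V = 6.63 × 45.7/(6.49 + 45.7) = 5.81 V.
With the load, R_bot becomes R_bot‖R_L = 37.06 kΩ, so V = 6.63 × 37.06/43.55 = 5.64 V.

Unloaded: 5.81 V; loaded: 5.64 V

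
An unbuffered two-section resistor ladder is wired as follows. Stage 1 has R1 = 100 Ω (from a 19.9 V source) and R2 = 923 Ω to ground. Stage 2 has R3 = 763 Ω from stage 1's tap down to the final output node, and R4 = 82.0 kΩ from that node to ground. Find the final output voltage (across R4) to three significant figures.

Stage 2 presents R3+R4 = 82760 Ω as a load on stage 1's tap.
Stage 1's lower leg becomes R2‖(R3+R4) = 912.8 Ω, so V_mid = 19.9 × 912.8/1013 = 17.94 V.
Stage 2 is itself unloaded: V_out = V_mid × R4/(R3+R4) = 17.94 × 82000/82760 = 17.8 V.

V_out ≈ 17.8 V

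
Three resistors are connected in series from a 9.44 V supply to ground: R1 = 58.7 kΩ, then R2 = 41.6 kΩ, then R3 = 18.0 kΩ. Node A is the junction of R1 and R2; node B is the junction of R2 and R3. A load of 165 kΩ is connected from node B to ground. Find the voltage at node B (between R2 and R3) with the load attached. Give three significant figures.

V ≈ 1.31 V

At node B, R3 is in parallel with the load: R3‖R_L = 16.23 kΩ.
Below node A the resistance is R2 + (R3‖R_L) = 57.83 kΩ, so V_A = 9.44 × 57.83/116.5 = 4.685 V.
Then V_B = V_A × (R3‖R_L)/(R2 + R3‖R_L) = 4.685 × 16.23/57.83 = 1.31 V.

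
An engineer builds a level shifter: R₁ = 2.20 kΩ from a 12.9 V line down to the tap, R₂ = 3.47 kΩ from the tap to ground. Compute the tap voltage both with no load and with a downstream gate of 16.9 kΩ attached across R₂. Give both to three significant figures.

Unloaded: 7.89 V; loaded: 7.31 V

Open-circuit: V = 12.9 × 3.47/(2.20 + 3.47) = 7.89 V.
With the load, R₂ becomes R₂‖R_L = 2.879 kΩ, so V = 12.9 × 2.879/5.079 = 7.31 V.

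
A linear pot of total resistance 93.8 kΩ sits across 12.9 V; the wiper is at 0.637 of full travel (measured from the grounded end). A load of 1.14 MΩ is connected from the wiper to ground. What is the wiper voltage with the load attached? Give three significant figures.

V ≈ 8.06 V

The wiper splits the pot into (1−α)R = 34.05 kΩ above and αR = 59.75 kΩ below.
Lower section ‖ load = 56.77 kΩ.
V_wiper = 12.9 × 56.77/(34.05 + 56.77) = 8.06 V.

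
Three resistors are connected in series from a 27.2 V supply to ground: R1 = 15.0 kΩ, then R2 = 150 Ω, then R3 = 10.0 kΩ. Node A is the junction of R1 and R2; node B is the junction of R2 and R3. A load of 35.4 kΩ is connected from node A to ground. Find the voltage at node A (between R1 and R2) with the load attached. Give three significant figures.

V ≈ 9.37 V

Below node A the series string R2+R3 = 10150 Ω sits in parallel with the 35400 Ω load: 7888 Ω.
V_A = 27.2 × 7888/(15000 + 7888) = 9.37 V.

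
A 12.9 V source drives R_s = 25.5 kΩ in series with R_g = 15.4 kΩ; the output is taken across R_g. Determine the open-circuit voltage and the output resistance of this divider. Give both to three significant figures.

V_th = 4.86 V, R_th = 9.60 kΩ

V_th is the open-circuit tap voltage: 12.9 × 15.4/(25.5 + 15.4) = 4.86 V.
With the supply zeroed, R_s and R_g appear in parallel from the tap: R_th = R_s‖R_g = (25.5 × 15.4)/40.90 = 9.60 kΩ.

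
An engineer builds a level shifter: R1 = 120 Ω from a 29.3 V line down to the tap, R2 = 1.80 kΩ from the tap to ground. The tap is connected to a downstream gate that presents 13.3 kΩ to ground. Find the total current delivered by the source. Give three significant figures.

R2‖R_L = 1585 Ω, so the source sees R1 + R2‖R_L = 1705 Ω.
I = 29.3 V / 1705 Ω = 17.2 mA.

I ≈ 17.2 mA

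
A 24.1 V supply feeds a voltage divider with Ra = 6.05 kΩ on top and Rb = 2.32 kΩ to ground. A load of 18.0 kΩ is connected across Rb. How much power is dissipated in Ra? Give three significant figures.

P ≈ 53.5 mW

Total resistance from the source is Ra + (Rb‖R_L) = 8.105 kΩ, so I = 24.1/8.105 kΩ = 2.973 mA.
P = I²·Ra = (2.973 mA)² × 6.05 kΩ = 53.5 mW.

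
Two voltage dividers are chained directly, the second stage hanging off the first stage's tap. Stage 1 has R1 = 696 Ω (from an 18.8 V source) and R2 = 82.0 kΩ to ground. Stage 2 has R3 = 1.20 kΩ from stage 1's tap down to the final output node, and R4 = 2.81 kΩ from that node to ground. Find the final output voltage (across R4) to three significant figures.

V_out ≈ 11.1 V

Stage 2 presents R3+R4 = 4010 Ω as a load on stage 1's tap.
Stage 1's lower leg becomes R2‖(R3+R4) = 3823 Ω, so V_mid = 18.8 × 3823/4519 = 15.90 V.
Stage 2 is itself unloaded: V_out = V_mid × R4/(R3+R4) = 15.90 × 2810/4010 = 11.1 V.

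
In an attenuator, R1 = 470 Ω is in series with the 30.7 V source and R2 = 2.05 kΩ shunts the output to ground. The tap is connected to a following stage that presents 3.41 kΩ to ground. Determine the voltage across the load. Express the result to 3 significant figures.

The load sits in parallel with R2: R2‖R_L = (2050 × 3410) / (2050 + 3410) = 1280 Ω.
V_out = 30.7 × 1280 / (470 + 1280) = 30.7 × 1280/1750 = 22.5 V.
(Unloaded it would have been 25.0 V.)

V_out ≈ 22.5 V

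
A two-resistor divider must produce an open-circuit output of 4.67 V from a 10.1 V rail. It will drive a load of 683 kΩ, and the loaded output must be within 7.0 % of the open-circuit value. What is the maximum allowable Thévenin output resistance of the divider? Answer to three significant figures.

R_th ≤ 51.4 kΩ

Loading drop = R_th/(R_th + R_L) ≤ 0.0700, so R_th ≤ R_L · ε/(1−ε) = 683 kΩ × 0.0700/0.9300 = 51.4 kΩ.
(Any R1, R2 with R2/(R1+R2) = 0.462 and R1‖R2 ≤ 51.4 kΩ will meet the spec.)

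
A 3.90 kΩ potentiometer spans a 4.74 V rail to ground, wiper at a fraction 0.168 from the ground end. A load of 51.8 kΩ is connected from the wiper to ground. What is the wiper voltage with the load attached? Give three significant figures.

The wiper splits the pot into (1−α)R = 3245 Ω above and αR = 655.2 Ω below.
Lower section ‖ load = 647.0 Ω.
V_wiper = 4.74 × 647.0/(3245 + 647.0) = 0.788 V.

V ≈ 0.788 V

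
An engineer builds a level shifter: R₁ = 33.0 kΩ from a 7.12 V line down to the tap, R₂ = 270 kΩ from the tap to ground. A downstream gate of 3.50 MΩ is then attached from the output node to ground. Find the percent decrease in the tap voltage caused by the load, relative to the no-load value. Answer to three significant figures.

The divider's output (Thévenin) resistance is R₁‖R₂ = 29.41 kΩ.
Fractional drop under load = R_th/(R_th + R_L) = 29.41 / (29.41 + 3500) = 0.008332.
So the output falls by 0.833 %.

0.833 %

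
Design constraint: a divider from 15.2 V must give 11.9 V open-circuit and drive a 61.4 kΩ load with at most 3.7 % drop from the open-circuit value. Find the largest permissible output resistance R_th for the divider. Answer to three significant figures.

Loading drop = R_th/(R_th + R_L) ≤ 0.0370, so R_th ≤ R_L · ε/(1−ε) = 61.4 kΩ × 0.0370/0.9630 = 2.36 kΩ.
(Any R1, R2 with R2/(R1+R2) = 0.783 and R1‖R2 ≤ 2.36 kΩ will meet the spec.)

R_th ≤ 2.36 kΩ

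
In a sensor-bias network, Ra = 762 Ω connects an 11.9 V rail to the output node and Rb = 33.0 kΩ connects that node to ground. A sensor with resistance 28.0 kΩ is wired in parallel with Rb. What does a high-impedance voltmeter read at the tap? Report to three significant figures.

V_out ≈ 11.3 V

The load sits in parallel with Rb: Rb‖R_L = (33000 × 28000) / (33000 + 28000) = 15150 Ω.
V_out = 11.9 × 15150 / (762 + 15150) = 11.9 × 15150/15910 = 11.3 V.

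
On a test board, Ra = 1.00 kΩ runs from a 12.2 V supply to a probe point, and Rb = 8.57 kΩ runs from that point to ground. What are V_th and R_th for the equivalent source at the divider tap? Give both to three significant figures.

V_th = 10.9 V, R_th = 896 Ω

V_th is the open-circuit tap voltage: 12.2 × 8.57/(1.00 + 8.57) = 10.9 V.
With the supply zeroed, Ra and Rb appear in parallel from the tap: R_th = Ra‖Rb = (1.00 × 8.57)/9.570 = 896 Ω.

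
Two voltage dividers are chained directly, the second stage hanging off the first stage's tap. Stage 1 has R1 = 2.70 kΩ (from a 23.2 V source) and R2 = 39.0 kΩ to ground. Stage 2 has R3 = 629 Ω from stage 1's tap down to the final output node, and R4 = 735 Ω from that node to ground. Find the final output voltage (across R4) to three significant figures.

Stage 2 presents R3+R4 = 1364 Ω as a load on stage 1's tap.
Stage 1's lower leg becomes R2‖(R3+R4) = 1318 Ω, so V_mid = 23.2 × 1318/4018 = 7.610 V.
Stage 2 is itself unloaded: V_out = V_mid × R4/(R3+R4) = 7.610 × 735/1364 = 4.10 V.

V_out ≈ 4.10 V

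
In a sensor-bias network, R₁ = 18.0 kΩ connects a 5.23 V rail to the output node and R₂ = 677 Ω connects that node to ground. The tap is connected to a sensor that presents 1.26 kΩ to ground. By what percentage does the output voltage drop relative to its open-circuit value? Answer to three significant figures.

The divider's output (Thévenin) resistance is R₁‖R₂ = 652.5 Ω.
Fractional drop under load = R_th/(R_th + R_L) = 652.5 / (652.5 + 1260) = 0.3412.
So the output falls by 34.1 %.

34.1 %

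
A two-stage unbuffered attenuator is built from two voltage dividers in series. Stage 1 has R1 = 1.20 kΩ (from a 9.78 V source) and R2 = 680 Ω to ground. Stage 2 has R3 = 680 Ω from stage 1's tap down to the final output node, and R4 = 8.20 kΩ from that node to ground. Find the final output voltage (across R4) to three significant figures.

Stage 2 presents R3+R4 = 8880 Ω as a load on stage 1's tap.
Stage 1's lower leg becomes R2‖(R3+R4) = 631.6 Ω, so V_mid = 9.78 × 631.6/1832 = 3.373 V.
Stage 2 is itself unloaded: V_out = V_mid × R4/(R3+R4) = 3.373 × 8200/8880 = 3.11 V.

V_out ≈ 3.11 V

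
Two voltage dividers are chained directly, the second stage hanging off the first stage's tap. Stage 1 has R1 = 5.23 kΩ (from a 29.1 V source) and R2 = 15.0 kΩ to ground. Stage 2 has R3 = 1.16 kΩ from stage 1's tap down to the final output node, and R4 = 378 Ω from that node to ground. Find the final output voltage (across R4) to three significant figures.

Stage 2 presents R3+R4 = 1538 Ω as a load on stage 1's tap.
Stage 1's lower leg becomes R2‖(R3+R4) = 1395 Ω, so V_mid = 29.1 × 1395/6625 = 6.127 V.
Stage 2 is itself unloaded: V_out = V_mid × R4/(R3+R4) = 6.127 × 378/1538 = 1.51 V.

V_out ≈ 1.51 V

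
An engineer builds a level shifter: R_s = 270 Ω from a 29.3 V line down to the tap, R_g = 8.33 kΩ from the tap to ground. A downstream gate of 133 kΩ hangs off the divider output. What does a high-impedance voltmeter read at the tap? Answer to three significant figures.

V_out ≈ 28.3 V

The load sits in parallel with R_g: R_g‖R_L = (8330 × 133000) / (8330 + 133000) = 7839 Ω.
V_out = 29.3 × 7839 / (270 + 7839) = 29.3 × 7839/8109 = 28.3 V.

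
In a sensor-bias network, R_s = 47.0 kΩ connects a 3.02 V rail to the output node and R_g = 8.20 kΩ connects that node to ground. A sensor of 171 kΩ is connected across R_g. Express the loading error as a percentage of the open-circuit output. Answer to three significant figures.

3.92 %

The divider's output (Thévenin) resistance is R_s‖R_g = 6.982 kΩ.
Fractional drop under load = R_th/(R_th + R_L) = 6.982 / (6.982 + 171) = 0.03923.
So the output falls by 3.92 %.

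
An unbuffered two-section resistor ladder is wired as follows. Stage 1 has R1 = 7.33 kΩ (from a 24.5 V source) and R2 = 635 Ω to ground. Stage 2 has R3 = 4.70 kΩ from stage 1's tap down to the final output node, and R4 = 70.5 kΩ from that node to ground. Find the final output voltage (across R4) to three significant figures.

V_out ≈ 1.82 V

Stage 2 presents R3+R4 = 75200 Ω as a load on stage 1's tap.
Stage 1's lower leg becomes R2‖(R3+R4) = 629.7 Ω, so V_mid = 24.5 × 629.7/7960 = 1.938 V.
Stage 2 is itself unloaded: V_out = V_mid × R4/(R3+R4) = 1.938 × 70500/75200 = 1.82 V.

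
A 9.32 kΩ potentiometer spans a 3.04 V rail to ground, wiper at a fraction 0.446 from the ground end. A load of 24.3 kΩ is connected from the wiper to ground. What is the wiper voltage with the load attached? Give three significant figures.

The wiper splits the pot into (1−α)R = 5.163 kΩ above and αR = 4.157 kΩ below.
Lower section ‖ load = 3.550 kΩ.
V_wiper = 3.04 × 3.550/(5.163 + 3.550) = 1.24 V.

V ≈ 1.24 V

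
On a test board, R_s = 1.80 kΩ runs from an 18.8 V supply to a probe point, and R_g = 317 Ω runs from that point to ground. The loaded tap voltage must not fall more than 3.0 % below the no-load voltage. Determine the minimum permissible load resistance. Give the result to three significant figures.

R_L(min) ≈ 8.71 kΩ

Output resistance R_th = R_s‖R_g = (1800 × 317)/2117 = 269.5 Ω.
The fractional drop is R_th/(R_th + R_L); requiring this ≤ 0.0300 gives R_L ≥ R_th(1/0.0300 − 1) = 269.5 × 32.33 = 8.71 kΩ.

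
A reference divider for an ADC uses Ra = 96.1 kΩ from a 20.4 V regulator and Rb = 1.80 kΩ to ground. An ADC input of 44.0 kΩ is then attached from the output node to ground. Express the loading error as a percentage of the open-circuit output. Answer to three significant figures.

The divider's output (Thévenin) resistance is Ra‖Rb = 1.767 kΩ.
Fractional drop under load = R_th/(R_th + R_L) = 1.767 / (1.767 + 44.0) = 0.03861.
So the output falls by 3.86 %.

3.86 %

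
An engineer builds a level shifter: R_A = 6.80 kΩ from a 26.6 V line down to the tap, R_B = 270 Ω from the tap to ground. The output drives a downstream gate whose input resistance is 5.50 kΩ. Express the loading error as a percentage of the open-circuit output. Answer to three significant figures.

The divider's output (Thévenin) resistance is R_A‖R_B = 259.7 Ω.
Fractional drop under load = R_th/(R_th + R_L) = 259.7 / (259.7 + 5500) = 0.04509.
So the output falls by 4.51 %.

4.51 %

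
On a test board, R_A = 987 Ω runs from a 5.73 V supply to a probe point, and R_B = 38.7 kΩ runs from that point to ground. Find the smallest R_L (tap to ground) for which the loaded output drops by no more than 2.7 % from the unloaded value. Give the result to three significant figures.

Output resistance R_th = R_A‖R_B = (987 × 38700)/39690 = 962.5 Ω.
The fractional drop is R_th/(R_th + R_L); requiring this ≤ 0.0270 gives R_L ≥ R_th(1/0.0270 − 1) = 962.5 × 36.04 = 34.7 kΩ.

R_L(min) ≈ 34.7 kΩ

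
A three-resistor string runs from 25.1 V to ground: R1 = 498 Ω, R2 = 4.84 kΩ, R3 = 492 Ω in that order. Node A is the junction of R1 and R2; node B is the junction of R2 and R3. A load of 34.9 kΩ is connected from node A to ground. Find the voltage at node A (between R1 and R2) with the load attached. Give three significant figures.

V ≈ 22.7 V

Below node A the series string R2+R3 = 5332 Ω sits in parallel with the 34900 Ω load: 4625 Ω.
V_A = 25.1 × 4625/(498 + 4625) = 22.7 V.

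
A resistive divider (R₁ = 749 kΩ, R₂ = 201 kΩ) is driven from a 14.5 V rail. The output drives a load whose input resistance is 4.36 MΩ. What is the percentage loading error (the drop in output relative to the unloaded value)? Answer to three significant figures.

The divider's output (Thévenin) resistance is R₁‖R₂ = 158.5 kΩ.
Fractional drop under load = R_th/(R_th + R_L) = 158.5 / (158.5 + 4360) = 0.03507.
So the output falls by 3.51 %.

3.51 %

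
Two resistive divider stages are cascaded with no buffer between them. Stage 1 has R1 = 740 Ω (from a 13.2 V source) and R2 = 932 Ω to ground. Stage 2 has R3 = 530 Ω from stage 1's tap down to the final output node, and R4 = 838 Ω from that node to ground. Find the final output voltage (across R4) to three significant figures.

Stage 2 presents R3+R4 = 1368 Ω as a load on stage 1's tap.
Stage 1's lower leg becomes R2‖(R3+R4) = 554.3 Ω, so V_mid = 13.2 × 554.3/1294 = 5.653 V.
Stage 2 is itself unloaded: V_out = V_mid × R4/(R3+R4) = 5.653 × 838/1368 = 3.46 V.

V_out ≈ 3.46 V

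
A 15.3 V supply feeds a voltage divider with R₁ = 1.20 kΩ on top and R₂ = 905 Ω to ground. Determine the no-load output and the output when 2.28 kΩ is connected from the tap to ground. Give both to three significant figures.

Open-circuit: V = 15.3 × 905/(1200 + 905) = 6.58 V.
With the load, R₂ becomes R₂‖R_L = 647.8 Ω, so V = 15.3 × 647.8/1848 = 5.36 V.

Unloaded: 6.58 V; loaded: 5.36 V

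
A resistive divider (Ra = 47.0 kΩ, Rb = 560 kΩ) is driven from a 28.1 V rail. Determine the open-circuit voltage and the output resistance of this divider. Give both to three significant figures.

V_th is the open-circuit tap voltage: 28.1 × 560/(47.0 + 560) = 25.9 V.
With the supply zeroed, Ra and Rb appear in parallel from the tap: R_th = Ra‖Rb = (47.0 × 560)/607.0 = 43.4 kΩ.

V_th = 25.9 V, R_th = 43.4 kΩ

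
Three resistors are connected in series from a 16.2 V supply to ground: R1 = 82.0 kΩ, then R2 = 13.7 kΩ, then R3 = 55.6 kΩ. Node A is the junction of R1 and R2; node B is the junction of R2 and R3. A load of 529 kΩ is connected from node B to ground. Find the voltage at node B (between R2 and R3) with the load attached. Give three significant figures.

V ≈ 5.58 V

At node B, R3 is in parallel with the load: R3‖R_L = 50.31 kΩ.
Below node A the resistance is R2 + (R3‖R_L) = 64.01 kΩ, so V_A = 16.2 × 64.01/146.0 = 7.102 V.
Then V_B = V_A × (R3‖R_L)/(R2 + R3‖R_L) = 7.102 × 50.31/64.01 = 5.58 V.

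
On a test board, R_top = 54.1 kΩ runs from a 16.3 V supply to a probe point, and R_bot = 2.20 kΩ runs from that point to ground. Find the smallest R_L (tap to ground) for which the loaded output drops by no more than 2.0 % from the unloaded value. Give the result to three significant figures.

R_L(min) ≈ 104 kΩ

Output resistance R_th = R_top‖R_bot = (54.1 × 2.20)/56.30 = 2.114 kΩ.
The fractional drop is R_th/(R_th + R_L); requiring this ≤ 0.0200 gives R_L ≥ R_th(1/0.0200 − 1) = 2.114 × 49.00 = 104 kΩ.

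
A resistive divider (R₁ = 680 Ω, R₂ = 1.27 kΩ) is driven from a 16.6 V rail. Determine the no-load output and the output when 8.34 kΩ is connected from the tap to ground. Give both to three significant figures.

Unloaded: 10.8 V; loaded: 10.3 V

Open-circuit: V = 16.6 × 1270/(680 + 1270) = 10.8 V.
With the load, R₂ becomes R₂‖R_L = 1102 Ω, so V = 16.6 × 1102/1782 = 10.3 V.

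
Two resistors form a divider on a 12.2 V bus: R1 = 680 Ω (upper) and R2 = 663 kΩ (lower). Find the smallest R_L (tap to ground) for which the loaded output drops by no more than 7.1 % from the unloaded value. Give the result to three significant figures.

Output resistance R_th = R1‖R2 = (680 × 663000)/663700 = 679.3 Ω.
The fractional drop is R_th/(R_th + R_L); requiring this ≤ 0.0710 gives R_L ≥ R_th(1/0.0710 − 1) = 679.3 × 13.08 = 8.89 kΩ.

R_L(min) ≈ 8.89 kΩ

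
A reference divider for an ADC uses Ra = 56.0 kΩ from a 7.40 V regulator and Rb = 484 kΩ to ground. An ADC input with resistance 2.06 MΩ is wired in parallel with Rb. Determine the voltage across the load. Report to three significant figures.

The load sits in parallel with Rb: Rb‖R_L = (484 × 2060) / (484 + 2060) = 391.9 kΩ.
V_out = 7.40 × 391.9 / (56.0 + 391.9) = 7.40 × 391.9/447.9 = 6.47 V.
(Unloaded it would have been 6.63 V.)

V_out ≈ 6.47 V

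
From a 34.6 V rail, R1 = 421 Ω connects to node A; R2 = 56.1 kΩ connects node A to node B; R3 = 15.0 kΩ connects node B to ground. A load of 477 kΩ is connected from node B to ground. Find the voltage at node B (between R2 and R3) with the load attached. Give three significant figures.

V ≈ 7.08 V

At node B, R3 is in parallel with the load: R3‖R_L = 14540 Ω.
Below node A the resistance is R2 + (R3‖R_L) = 70640 Ω, so V_A = 34.6 × 70640/71060 = 34.40 V.
Then V_B = V_A × (R3‖R_L)/(R2 + R3‖R_L) = 34.40 × 14540/70640 = 7.08 V.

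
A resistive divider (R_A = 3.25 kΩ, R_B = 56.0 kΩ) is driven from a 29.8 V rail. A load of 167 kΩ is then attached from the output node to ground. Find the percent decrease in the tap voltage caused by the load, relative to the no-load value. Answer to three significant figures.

1.81 %

The divider's output (Thévenin) resistance is R_A‖R_B = 3.072 kΩ.
Fractional drop under load = R_th/(R_th + R_L) = 3.072 / (3.072 + 167) = 0.01806.
So the output falls by 1.81 %.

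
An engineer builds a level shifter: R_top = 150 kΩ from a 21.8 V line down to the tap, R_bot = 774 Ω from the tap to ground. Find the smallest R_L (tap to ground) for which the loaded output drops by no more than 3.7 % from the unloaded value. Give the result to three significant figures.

Output resistance R_th = R_top‖R_bot = (150000 × 774)/150800 = 770.0 Ω.
The fractional drop is R_th/(R_th + R_L); requiring this ≤ 0.0370 gives R_L ≥ R_th(1/0.0370 − 1) = 770.0 × 26.03 = 20.0 kΩ.

R_L(min) ≈ 20.0 kΩ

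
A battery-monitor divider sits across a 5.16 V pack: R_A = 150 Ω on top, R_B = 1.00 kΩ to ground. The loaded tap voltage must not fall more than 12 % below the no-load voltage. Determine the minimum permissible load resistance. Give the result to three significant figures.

R_L(min) ≈ 957 Ω

Output resistance R_th = R_A‖R_B = (150 × 1000)/1150 = 130.4 Ω.
The fractional drop is R_th/(R_th + R_L); requiring this ≤ 0.120 gives R_L ≥ R_th(1/0.120 − 1) = 130.4 × 7.333 = 957 Ω.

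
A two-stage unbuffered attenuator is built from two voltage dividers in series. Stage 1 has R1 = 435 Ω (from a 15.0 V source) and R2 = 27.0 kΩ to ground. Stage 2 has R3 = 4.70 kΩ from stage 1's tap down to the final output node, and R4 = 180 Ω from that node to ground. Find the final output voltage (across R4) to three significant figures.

V_out ≈ 0.501 V

Stage 2 presents R3+R4 = 4880 Ω as a load on stage 1's tap.
Stage 1's lower leg becomes R2‖(R3+R4) = 4133 Ω, so V_mid = 15.0 × 4133/4568 = 13.57 V.
Stage 2 is itself unloaded: V_out = V_mid × R4/(R3+R4) = 13.57 × 180/4880 = 0.501 V.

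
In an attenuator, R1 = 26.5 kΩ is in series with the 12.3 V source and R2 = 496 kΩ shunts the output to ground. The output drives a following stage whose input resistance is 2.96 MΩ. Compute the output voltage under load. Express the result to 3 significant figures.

V_out ≈ 11.6 V

The load sits in parallel with R2: R2‖R_L = (496 × 2960) / (496 + 2960) = 424.8 kΩ.
V_out = 12.3 × 424.8 / (26.5 + 424.8) = 12.3 × 424.8/451.3 = 11.6 V.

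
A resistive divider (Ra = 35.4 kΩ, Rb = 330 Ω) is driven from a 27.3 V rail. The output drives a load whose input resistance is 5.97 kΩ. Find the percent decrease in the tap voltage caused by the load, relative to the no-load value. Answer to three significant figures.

The divider's output (Thévenin) resistance is Ra‖Rb = 327.0 Ω.
Fractional drop under load = R_th/(R_th + R_L) = 327.0 / (327.0 + 5970) = 0.05192.
So the output falls by 5.19 %.

5.19 %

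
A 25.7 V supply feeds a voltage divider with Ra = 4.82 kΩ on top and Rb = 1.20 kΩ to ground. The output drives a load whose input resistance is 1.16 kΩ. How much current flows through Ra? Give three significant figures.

I ≈ 4.75 mA

Rb‖R_L = 0.5898 kΩ, so the source sees Ra + Rb‖R_L = 5.410 kΩ.
I = 25.7 V / 5.410 kΩ = 4.75 mA.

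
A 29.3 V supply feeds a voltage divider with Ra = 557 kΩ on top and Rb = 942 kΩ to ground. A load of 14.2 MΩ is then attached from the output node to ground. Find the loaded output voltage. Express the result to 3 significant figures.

The load sits in parallel with Rb: Rb‖R_L = (942 × 14200) / (942 + 14200) = 883.4 kΩ.
V_out = 29.3 × 883.4 / (557 + 883.4) = 29.3 × 883.4/1440 = 18.0 V.

V_out ≈ 18.0 V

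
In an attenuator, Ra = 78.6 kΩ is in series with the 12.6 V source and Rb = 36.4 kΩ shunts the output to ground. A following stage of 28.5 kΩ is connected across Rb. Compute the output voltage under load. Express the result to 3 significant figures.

The load sits in parallel with Rb: Rb‖R_L = (36.4 × 28.5) / (36.4 + 28.5) = 15.98 kΩ.
V_out = 12.6 × 15.98 / (78.6 + 15.98) = 12.6 × 15.98/94.58 = 2.13 V.
(Unloaded it would have been 3.99 V.)

V_out ≈ 2.13 V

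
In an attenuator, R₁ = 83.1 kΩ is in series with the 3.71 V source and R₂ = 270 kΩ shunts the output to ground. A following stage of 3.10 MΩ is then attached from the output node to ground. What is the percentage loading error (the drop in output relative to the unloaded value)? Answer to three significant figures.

The divider's output (Thévenin) resistance is R₁‖R₂ = 63.54 kΩ.
Fractional drop under load = R_th/(R_th + R_L) = 63.54 / (63.54 + 3100) = 0.02009.
So the output falls by 2.01 %.

2.01 %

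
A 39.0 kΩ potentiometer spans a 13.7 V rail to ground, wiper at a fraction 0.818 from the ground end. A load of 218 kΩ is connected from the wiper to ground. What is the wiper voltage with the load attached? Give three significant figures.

V ≈ 10.9 V

The wiper splits the pot into (1−α)R = 7.098 kΩ above and αR = 31.90 kΩ below.
Lower section ‖ load = 27.83 kΩ.
V_wiper = 13.7 × 27.83/(7.098 + 27.83) = 10.9 V.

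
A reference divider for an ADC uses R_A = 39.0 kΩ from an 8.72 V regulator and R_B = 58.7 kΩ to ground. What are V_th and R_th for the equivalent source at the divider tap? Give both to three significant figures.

V_th is the open-circuit tap voltage: 8.72 × 58.7/(39.0 + 58.7) = 5.24 V.
With the supply zeroed, R_A and R_B appear in parallel from the tap: R_th = R_A‖R_B = (39.0 × 58.7)/97.70 = 23.4 kΩ.

V_th = 5.24 V, R_th = 23.4 kΩ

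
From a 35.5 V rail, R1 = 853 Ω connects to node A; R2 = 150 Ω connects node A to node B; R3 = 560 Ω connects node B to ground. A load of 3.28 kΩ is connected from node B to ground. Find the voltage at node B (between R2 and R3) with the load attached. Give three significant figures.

At node B, R3 is in parallel with the load: R3‖R_L = 478.3 Ω.
Below node A the resistance is R2 + (R3‖R_L) = 628.3 Ω, so V_A = 35.5 × 628.3/1481 = 15.06 V.
Then V_B = V_A × (R3‖R_L)/(R2 + R3‖R_L) = 15.06 × 478.3/628.3 = 11.5 V.

V ≈ 11.5 V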